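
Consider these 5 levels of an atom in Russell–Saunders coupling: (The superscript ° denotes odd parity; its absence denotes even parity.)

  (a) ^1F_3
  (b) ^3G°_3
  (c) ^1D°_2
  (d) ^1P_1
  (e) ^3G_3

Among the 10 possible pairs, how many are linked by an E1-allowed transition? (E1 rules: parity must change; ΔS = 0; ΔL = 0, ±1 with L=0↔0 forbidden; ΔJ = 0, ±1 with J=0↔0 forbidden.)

(a)–(b): forbidden (ΔS).
(a)–(c): allowed.
(a)–(d): forbidden (parity, ΔL, ΔJ).
(a)–(e): forbidden (parity, ΔS).
(b)–(c): forbidden (parity, ΔS, ΔL).
(b)–(d): forbidden (ΔS, ΔL, ΔJ).
(b)–(e): allowed.
(c)–(d): allowed.
(c)–(e): forbidden (ΔS, ΔL).
(d)–(e): forbidden (parity, ΔS, ΔL, ΔJ).
Allowed pairs: 3 of 10.

3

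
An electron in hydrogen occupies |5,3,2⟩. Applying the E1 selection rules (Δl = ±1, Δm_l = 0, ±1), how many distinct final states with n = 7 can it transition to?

5

E1 requires Δl = ±1, so l_f ∈ {2, 4}; with 0 ≤ l_f ≤ n_f−1 = 6, the allowed l_f values are {2, 4}.
For l_f = 2: m_f ∈ {m_i−1, m_i, m_i+1} ∩ [−2, 2] = {1, 2} → 2 states.
For l_f = 4: m_f ∈ {m_i−1, m_i, m_i+1} ∩ [−4, 4] = {1, 2, 3} → 3 states.
Total: 5.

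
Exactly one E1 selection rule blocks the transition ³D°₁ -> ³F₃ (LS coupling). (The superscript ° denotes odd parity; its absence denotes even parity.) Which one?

the ΔJ = 0, ±1 rule

Reading off the term symbols: S 1→1, L 2→3, J 1→3, parity odd→even.
Parity must change: odd → even — ✓.
ΔS = 0: S: 1 → 1 — ✓.
ΔL = 0, ±1 (not L=0↔0): L: 2 → 3, ΔL = +1 — ✓.
ΔJ = 0, ±1 (not J=0↔0): J: 1 → 3, ΔJ = +2 — ✗.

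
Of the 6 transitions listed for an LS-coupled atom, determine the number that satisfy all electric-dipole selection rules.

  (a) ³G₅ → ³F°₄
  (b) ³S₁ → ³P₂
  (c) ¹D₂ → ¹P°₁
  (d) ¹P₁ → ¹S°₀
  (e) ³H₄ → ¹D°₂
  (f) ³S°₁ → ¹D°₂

(a) allowed
(b) forbidden (parity fails)
(c) allowed
(d) allowed
(e) forbidden (ΔS, ΔL, ΔJ fail)
(f) forbidden (parity, ΔS, ΔL fail)
Total allowed: 3 of 6.

3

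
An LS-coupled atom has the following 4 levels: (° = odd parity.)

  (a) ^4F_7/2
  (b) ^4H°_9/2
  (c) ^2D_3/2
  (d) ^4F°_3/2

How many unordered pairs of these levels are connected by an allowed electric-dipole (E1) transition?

0

(a)–(b): forbidden (ΔL).
(a)–(c): forbidden (parity, ΔS, ΔJ).
(a)–(d): forbidden (ΔJ).
(b)–(c): forbidden (ΔS, ΔL, ΔJ).
(b)–(d): forbidden (parity, ΔL, ΔJ).
(c)–(d): forbidden (ΔS).
Allowed pairs: 0 of 6.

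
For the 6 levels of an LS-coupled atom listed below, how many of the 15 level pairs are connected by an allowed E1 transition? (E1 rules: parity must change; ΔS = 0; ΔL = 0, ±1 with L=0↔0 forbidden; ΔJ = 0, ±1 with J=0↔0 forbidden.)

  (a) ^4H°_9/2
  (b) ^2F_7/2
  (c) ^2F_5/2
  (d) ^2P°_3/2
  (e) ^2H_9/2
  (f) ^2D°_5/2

(a)–(b): forbidden (ΔS, ΔL).
(a)–(c): forbidden (ΔS, ΔL, ΔJ).
(a)–(d): forbidden (parity, ΔS, ΔL, ΔJ).
(a)–(e): forbidden (ΔS).
(a)–(f): forbidden (parity, ΔS, ΔL, ΔJ).
(b)–(c): forbidden (parity).
(b)–(d): forbidden (ΔL, ΔJ).
(b)–(e): forbidden (parity, ΔL).
(b)–(f): allowed.
(c)–(d): forbidden (ΔL).
(c)–(e): forbidden (parity, ΔL, ΔJ).
(c)–(f): allowed.
(d)–(e): forbidden (ΔL, ΔJ).
(d)–(f): forbidden (parity).
(e)–(f): forbidden (ΔL, ΔJ).
Allowed pairs: 2 of 15.

2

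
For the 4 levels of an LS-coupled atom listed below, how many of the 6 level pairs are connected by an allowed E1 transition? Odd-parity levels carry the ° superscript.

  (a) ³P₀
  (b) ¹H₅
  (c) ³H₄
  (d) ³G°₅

1

(a)–(b): forbidden (parity, ΔS, ΔL, ΔJ).
(a)–(c): forbidden (parity, ΔL, ΔJ).
(a)–(d): forbidden (ΔL, ΔJ).
(b)–(c): forbidden (parity, ΔS).
(b)–(d): forbidden (ΔS).
(c)–(d): allowed.
Allowed pairs: 1 of 6.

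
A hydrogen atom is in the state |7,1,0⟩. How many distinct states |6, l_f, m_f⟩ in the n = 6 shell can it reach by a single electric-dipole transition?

4

E1 requires Δl = ±1, so l_f ∈ {0, 2}; with 0 ≤ l_f ≤ n_f−1 = 5, the allowed l_f values are {0, 2}.
For l_f = 0: m_f ∈ {m_i−1, m_i, m_i+1} ∩ [−0, 0] = {0} → 1 state.
For l_f = 2: m_f ∈ {m_i−1, m_i, m_i+1} ∩ [−2, 2] = {-1, 0, 1} → 3 states.
Total: 4.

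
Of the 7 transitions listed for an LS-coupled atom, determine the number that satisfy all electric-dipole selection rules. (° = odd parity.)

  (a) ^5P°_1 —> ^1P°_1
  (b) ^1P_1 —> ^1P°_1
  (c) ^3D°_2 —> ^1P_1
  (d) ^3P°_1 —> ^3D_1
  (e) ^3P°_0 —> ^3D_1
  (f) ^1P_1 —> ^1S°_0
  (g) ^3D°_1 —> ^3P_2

5

(a) forbidden (parity, ΔS fail)
(b) allowed
(c) forbidden (ΔS fails)
(d) allowed
(e) allowed
(f) allowed
(g) allowed
Total allowed: 5 of 7.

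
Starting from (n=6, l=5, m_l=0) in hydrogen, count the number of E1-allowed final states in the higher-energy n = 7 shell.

E1 requires Δl = ±1, so l_f ∈ {4, 6}; with 0 ≤ l_f ≤ n_f−1 = 6, the allowed l_f values are {4, 6}.
For l_f = 4: m_f ∈ {m_i−1, m_i, m_i+1} ∩ [−4, 4] = {-1, 0, 1} → 3 states.
For l_f = 6: m_f ∈ {m_i−1, m_i, m_i+1} ∩ [−6, 6] = {-1, 0, 1} → 3 states.
Total: 6.

6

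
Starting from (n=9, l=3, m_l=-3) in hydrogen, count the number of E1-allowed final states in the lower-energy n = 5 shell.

E1 requires Δl = ±1, so l_f ∈ {2, 4}; with 0 ≤ l_f ≤ n_f−1 = 4, the allowed l_f values are {2, 4}.
For l_f = 2: m_f ∈ {m_i−1, m_i, m_i+1} ∩ [−2, 2] = {-2} → 1 state.
For l_f = 4: m_f ∈ {m_i−1, m_i, m_i+1} ∩ [−4, 4] = {-4, -3, -2} → 3 states.
Total: 4.

4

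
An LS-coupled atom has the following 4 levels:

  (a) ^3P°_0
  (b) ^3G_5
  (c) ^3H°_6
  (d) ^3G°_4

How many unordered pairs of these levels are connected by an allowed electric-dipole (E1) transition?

(a)–(b): forbidden (ΔL, ΔJ).
(a)–(c): forbidden (parity, ΔL, ΔJ).
(a)–(d): forbidden (parity, ΔL, ΔJ).
(b)–(c): allowed.
(b)–(d): allowed.
(c)–(d): forbidden (parity, ΔJ).
Allowed pairs: 2 of 6.

2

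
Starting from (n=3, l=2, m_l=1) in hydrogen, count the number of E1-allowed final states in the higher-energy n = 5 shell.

5

E1 requires Δl = ±1, so l_f ∈ {1, 3}; with 0 ≤ l_f ≤ n_f−1 = 4, the allowed l_f values are {1, 3}.
For l_f = 1: m_f ∈ {m_i−1, m_i, m_i+1} ∩ [−1, 1] = {0, 1} → 2 states.
For l_f = 3: m_f ∈ {m_i−1, m_i, m_i+1} ∩ [−3, 3] = {0, 1, 2} → 3 states.
Total: 5.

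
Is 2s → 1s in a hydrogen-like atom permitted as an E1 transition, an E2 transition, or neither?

Δl = 0 − 0 = +0; l_i + l_f = 0.
E1 (Δl = ±1): not satisfied.
E2 (Δl = 0,±2, l_i+l_f ≥ 2): not satisfied.

neither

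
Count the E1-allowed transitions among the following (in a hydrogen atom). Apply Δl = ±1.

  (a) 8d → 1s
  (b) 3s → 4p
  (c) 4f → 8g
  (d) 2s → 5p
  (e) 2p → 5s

(a) forbidden — Δl = -2 (E1 requires Δl = ±1)
(b) allowed
(c) allowed
(d) allowed
(e) allowed
Total allowed: 4 of 5.

4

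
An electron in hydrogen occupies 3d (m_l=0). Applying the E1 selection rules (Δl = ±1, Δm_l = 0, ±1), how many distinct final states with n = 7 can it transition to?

E1 requires Δl = ±1, so l_f ∈ {1, 3}; with 0 ≤ l_f ≤ n_f−1 = 6, the allowed l_f values are {1, 3}.
For l_f = 1: m_f ∈ {m_i−1, m_i, m_i+1} ∩ [−1, 1] = {-1, 0, 1} → 3 states.
For l_f = 3: m_f ∈ {m_i−1, m_i, m_i+1} ∩ [−3, 3] = {-1, 0, 1} → 3 states.
Total: 6.

6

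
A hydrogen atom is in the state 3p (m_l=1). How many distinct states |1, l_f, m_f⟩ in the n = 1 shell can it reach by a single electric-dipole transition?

E1 requires Δl = ±1, so l_f ∈ {0, 2}; with 0 ≤ l_f ≤ n_f−1 = 0, the allowed l_f values are {0}.
For l_f = 0: m_f ∈ {m_i−1, m_i, m_i+1} ∩ [−0, 0] = {0} → 1 state.
Total: 1.

1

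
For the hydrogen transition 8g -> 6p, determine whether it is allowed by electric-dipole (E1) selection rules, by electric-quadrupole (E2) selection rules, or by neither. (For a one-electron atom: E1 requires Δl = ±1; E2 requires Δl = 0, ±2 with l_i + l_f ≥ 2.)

neither

Δl = 1 − 4 = -3; l_i + l_f = 5.
E1 (Δl = ±1): not satisfied.
E2 (Δl = 0,±2, l_i+l_f ≥ 2): not satisfied.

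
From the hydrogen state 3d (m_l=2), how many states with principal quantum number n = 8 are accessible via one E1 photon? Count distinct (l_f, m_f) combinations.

4

E1 requires Δl = ±1, so l_f ∈ {1, 3}; with 0 ≤ l_f ≤ n_f−1 = 7, the allowed l_f values are {1, 3}.
For l_f = 1: m_f ∈ {m_i−1, m_i, m_i+1} ∩ [−1, 1] = {1} → 1 state.
For l_f = 3: m_f ∈ {m_i−1, m_i, m_i+1} ∩ [−3, 3] = {1, 2, 3} → 3 states.
Total: 4.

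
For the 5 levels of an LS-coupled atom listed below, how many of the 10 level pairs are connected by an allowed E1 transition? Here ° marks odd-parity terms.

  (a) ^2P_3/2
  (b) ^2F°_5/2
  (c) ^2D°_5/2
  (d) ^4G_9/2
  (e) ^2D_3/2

(a)–(b): forbidden (ΔL).
(a)–(c): allowed.
(a)–(d): forbidden (parity, ΔS, ΔL, ΔJ).
(a)–(e): forbidden (parity).
(b)–(c): forbidden (parity).
(b)–(d): forbidden (ΔS, ΔJ).
(b)–(e): allowed.
(c)–(d): forbidden (ΔS, ΔL, ΔJ).
(c)–(e): allowed.
(d)–(e): forbidden (parity, ΔS, ΔL, ΔJ).
Allowed pairs: 3 of 10.

3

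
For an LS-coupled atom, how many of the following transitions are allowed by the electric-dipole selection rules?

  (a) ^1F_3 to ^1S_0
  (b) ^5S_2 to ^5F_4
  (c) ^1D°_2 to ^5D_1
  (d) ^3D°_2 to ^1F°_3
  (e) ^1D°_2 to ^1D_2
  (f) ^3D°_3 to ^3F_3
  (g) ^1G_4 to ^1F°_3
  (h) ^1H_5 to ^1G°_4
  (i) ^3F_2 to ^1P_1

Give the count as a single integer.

4

(a) forbidden (parity, ΔL, ΔJ fail)
(b) forbidden (parity, ΔL, ΔJ fail)
(c) forbidden (ΔS fails)
(d) forbidden (parity, ΔS fail)
(e) allowed
(f) allowed
(g) allowed
(h) allowed
(i) forbidden (parity, ΔS, ΔL fail)
Total allowed: 4 of 9.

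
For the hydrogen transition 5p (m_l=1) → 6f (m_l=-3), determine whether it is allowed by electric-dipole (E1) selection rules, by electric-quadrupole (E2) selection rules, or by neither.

Δl = 3 − 1 = +2; l_i + l_f = 4.
Δm_l = -4.
E1 (Δl = ±1, |Δm_l| ≤ 1): not satisfied.
E2 (Δl = 0,±2, l_i+l_f ≥ 2, |Δm_l| ≤ 2): not satisfied.

neither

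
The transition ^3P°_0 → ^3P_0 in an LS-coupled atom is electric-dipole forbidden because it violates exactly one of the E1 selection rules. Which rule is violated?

the J=0 ↔ J=0 exclusion

Initial level: S=1, L=1, J=0, parity odd. Final level: S=1, L=1, J=0, parity even.
ΔS = 0: S: 1 → 1 — passes.
ΔJ = 0, ±1 (not J=0↔0): J: 0 → 0, ΔJ = +0 — fails.
Parity must change: odd → even — passes.
ΔL = 0, ±1 (not L=0↔0): L: 1 → 1, ΔL = +0 — passes.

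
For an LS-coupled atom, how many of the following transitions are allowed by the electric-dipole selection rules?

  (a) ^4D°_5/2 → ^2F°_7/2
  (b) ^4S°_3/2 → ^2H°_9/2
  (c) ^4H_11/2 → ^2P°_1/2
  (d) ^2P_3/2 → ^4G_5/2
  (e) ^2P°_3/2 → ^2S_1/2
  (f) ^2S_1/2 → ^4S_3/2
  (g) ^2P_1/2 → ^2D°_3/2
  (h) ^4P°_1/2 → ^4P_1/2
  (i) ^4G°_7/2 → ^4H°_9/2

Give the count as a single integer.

(a) forbidden (parity, ΔS fail)
(b) forbidden (parity, ΔS, ΔL, ΔJ fail)
(c) forbidden (ΔS, ΔL, ΔJ fail)
(d) forbidden (parity, ΔS, ΔL fail)
(e) allowed
(f) forbidden (parity, ΔS, ΔL fail)
(g) allowed
(h) allowed
(i) forbidden (parity fails)
Total allowed: 3 of 9.

3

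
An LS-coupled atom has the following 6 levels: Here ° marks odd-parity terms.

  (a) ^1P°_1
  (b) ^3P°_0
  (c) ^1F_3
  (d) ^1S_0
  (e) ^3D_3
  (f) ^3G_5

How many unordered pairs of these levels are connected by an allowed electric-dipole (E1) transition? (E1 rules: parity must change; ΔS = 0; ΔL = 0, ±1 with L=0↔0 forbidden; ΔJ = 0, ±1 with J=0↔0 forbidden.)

1

(a)–(b): forbidden (parity, ΔS).
(a)–(c): forbidden (ΔL, ΔJ).
(a)–(d): allowed.
(a)–(e): forbidden (ΔS, ΔJ).
(a)–(f): forbidden (ΔS, ΔL, ΔJ).
(b)–(c): forbidden (ΔS, ΔL, ΔJ).
(b)–(d): forbidden (ΔS, ΔJ).
(b)–(e): forbidden (ΔJ).
(b)–(f): forbidden (ΔL, ΔJ).
(c)–(d): forbidden (parity, ΔL, ΔJ).
(c)–(e): forbidden (parity, ΔS).
(c)–(f): forbidden (parity, ΔS, ΔJ).
(d)–(e): forbidden (parity, ΔS, ΔL, ΔJ).
(d)–(f): forbidden (parity, ΔS, ΔL, ΔJ).
(e)–(f): forbidden (parity, ΔL, ΔJ).
Allowed pairs: 1 of 15.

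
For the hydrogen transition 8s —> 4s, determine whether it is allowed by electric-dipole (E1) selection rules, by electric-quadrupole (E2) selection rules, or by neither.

Δl = 0 − 0 = +0; l_i + l_f = 0.
E1 (Δl = ±1): not satisfied.
E2 (Δl = 0,±2, l_i+l_f ≥ 2): not satisfied.

neither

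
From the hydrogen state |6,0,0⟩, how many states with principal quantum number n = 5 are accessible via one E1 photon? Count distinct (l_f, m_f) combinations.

E1 requires Δl = ±1, so l_f ∈ {-1, 1}; with 0 ≤ l_f ≤ n_f−1 = 4, the allowed l_f values are {1}.
For l_f = 1: m_f ∈ {m_i−1, m_i, m_i+1} ∩ [−1, 1] = {-1, 0, 1} → 3 states.
Total: 3.

3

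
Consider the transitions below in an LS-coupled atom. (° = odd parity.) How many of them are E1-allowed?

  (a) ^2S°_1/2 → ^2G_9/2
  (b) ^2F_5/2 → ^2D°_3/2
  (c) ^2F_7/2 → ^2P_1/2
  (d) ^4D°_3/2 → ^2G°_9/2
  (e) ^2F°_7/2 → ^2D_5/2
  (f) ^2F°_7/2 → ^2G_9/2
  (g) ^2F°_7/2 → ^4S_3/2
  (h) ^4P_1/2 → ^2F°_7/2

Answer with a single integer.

3

(a) forbidden (ΔL, ΔJ fail)
(b) allowed
(c) forbidden (parity, ΔL, ΔJ fail)
(d) forbidden (parity, ΔS, ΔL, ΔJ fail)
(e) allowed
(f) allowed
(g) forbidden (ΔS, ΔL, ΔJ fail)
(h) forbidden (ΔS, ΔL, ΔJ fail)
Total allowed: 3 of 8.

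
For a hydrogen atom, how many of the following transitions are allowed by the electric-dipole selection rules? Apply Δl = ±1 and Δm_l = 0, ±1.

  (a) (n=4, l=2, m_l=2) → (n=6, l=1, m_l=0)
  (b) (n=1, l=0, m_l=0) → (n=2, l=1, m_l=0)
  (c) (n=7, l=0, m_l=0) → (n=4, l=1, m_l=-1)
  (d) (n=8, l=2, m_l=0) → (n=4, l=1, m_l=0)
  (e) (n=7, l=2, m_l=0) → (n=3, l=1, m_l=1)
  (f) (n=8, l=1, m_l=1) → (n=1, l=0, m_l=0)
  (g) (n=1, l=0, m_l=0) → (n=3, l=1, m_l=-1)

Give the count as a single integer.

6

(a) forbidden — Δm_l = -2 (E1 requires Δm_l = 0, ±1)
(b) allowed
(c) allowed
(d) allowed
(e) allowed
(f) allowed
(g) allowed
Total allowed: 6 of 7.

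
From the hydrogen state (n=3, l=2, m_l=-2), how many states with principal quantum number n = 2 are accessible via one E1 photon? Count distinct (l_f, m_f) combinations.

1

E1 requires Δl = ±1, so l_f ∈ {1, 3}; with 0 ≤ l_f ≤ n_f−1 = 1, the allowed l_f values are {1}.
For l_f = 1: m_f ∈ {m_i−1, m_i, m_i+1} ∩ [−1, 1] = {-1} → 1 state.
Total: 1.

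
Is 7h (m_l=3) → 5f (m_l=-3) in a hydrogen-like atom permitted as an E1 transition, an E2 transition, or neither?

neither

Δl = 3 − 5 = -2; l_i + l_f = 8.
Δm_l = -6.
E1 (Δl = ±1, |Δm_l| ≤ 1): not satisfied.
E2 (Δl = 0,±2, l_i+l_f ≥ 2, |Δm_l| ≤ 2): not satisfied.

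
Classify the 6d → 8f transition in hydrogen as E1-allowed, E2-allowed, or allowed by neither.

Δl = 3 − 2 = +1; l_i + l_f = 5.
E1 (Δl = ±1): satisfied.
E2 (Δl = 0,±2, l_i+l_f ≥ 2): not satisfied.

E1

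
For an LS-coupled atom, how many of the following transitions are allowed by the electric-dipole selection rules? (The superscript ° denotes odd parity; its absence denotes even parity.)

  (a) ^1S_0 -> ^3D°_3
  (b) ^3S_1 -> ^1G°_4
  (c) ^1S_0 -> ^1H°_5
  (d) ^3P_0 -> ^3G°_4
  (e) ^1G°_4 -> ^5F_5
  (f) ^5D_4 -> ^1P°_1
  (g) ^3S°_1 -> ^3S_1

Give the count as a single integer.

0

(a) forbidden (ΔS, ΔL, ΔJ fail)
(b) forbidden (ΔS, ΔL, ΔJ fail)
(c) forbidden (ΔL, ΔJ fail)
(d) forbidden (ΔL, ΔJ fail)
(e) forbidden (ΔS fails)
(f) forbidden (ΔS, ΔJ fail)
(g) forbidden (ΔL fails)
Total allowed: 0 of 7.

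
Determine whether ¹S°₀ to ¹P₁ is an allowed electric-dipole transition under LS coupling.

Reading off the term symbols: S 0→0, L 0→1, J 0→1, parity odd→even.
Parity must change: odd → even — ok.
ΔJ = 0, ±1 (not J=0↔0): J: 0 → 1, ΔJ = +1 — ok.
ΔS = 0: S: 0 → 0 — ok.
ΔL = 0, ±1 (not L=0↔0): L: 0 → 1, ΔL = +1 — ok.
All four E1 rules are satisfied.

allowed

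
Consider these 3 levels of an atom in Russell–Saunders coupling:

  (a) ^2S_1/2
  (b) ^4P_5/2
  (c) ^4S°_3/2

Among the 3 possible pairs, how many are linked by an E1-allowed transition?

(a)–(b): forbidden (parity, ΔS, ΔJ).
(a)–(c): forbidden (ΔS, ΔL).
(b)–(c): allowed.
Allowed pairs: 1 of 3.

1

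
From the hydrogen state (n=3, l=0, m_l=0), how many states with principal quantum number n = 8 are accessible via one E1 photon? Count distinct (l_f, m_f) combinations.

E1 requires Δl = ±1, so l_f ∈ {-1, 1}; with 0 ≤ l_f ≤ n_f−1 = 7, the allowed l_f values are {1}.
For l_f = 1: m_f ∈ {m_i−1, m_i, m_i+1} ∩ [−1, 1] = {-1, 0, 1} → 3 states.
Total: 3.

3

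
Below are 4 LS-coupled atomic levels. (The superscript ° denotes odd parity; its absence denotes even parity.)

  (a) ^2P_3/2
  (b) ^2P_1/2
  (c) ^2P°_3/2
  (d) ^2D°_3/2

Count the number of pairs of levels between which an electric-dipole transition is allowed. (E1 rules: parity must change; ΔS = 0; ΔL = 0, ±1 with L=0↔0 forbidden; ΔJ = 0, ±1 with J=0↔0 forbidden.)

4

(a)–(b): forbidden (parity).
(a)–(c): allowed.
(a)–(d): allowed.
(b)–(c): allowed.
(b)–(d): allowed.
(c)–(d): forbidden (parity).
Allowed pairs: 4 of 6.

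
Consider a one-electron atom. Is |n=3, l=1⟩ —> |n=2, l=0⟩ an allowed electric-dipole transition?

allowed

l: 1 → 0 (Δl = -1). Δl = ±1 ok.
All E1 selection rules are satisfied.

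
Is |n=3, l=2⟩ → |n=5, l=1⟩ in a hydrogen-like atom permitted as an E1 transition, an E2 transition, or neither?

Δl = 1 − 2 = -1; l_i + l_f = 3.
E1 (Δl = ±1): satisfied.
E2 (Δl = 0,±2, l_i+l_f ≥ 2): not satisfied.

E1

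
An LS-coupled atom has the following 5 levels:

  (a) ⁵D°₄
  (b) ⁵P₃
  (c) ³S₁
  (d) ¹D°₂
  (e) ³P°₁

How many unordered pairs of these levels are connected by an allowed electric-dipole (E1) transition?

(a)–(b): allowed.
(a)–(c): forbidden (ΔS, ΔL, ΔJ).
(a)–(d): forbidden (parity, ΔS, ΔJ).
(a)–(e): forbidden (parity, ΔS, ΔJ).
(b)–(c): forbidden (parity, ΔS, ΔJ).
(b)–(d): forbidden (ΔS).
(b)–(e): forbidden (ΔS, ΔJ).
(c)–(d): forbidden (ΔS, ΔL).
(c)–(e): allowed.
(d)–(e): forbidden (parity, ΔS).
Allowed pairs: 2 of 10.

2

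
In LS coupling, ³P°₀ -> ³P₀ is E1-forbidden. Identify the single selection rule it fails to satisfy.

the J=0 ↔ J=0 exclusion

ΔL = 0, ±1 (not L=0↔0): L: 1 → 1, ΔL = +0 — ok.
ΔS = 0: S: 1 → 1 — ok.
ΔJ = 0, ±1 (not J=0↔0): J: 0 → 0, ΔJ = +0 — fails.
Parity must change: odd → even — ok.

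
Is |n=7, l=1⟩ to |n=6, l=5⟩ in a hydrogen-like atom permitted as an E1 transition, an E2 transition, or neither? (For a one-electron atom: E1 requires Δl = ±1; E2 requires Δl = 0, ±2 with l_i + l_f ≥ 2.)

Δl = 5 − 1 = +4; l_i + l_f = 6.
E1 (Δl = ±1): not satisfied.
E2 (Δl = 0,±2, l_i+l_f ≥ 2): not satisfied.

neither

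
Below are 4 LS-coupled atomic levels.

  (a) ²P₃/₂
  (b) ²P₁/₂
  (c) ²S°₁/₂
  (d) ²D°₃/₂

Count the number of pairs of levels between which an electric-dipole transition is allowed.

(a)–(b): forbidden (parity).
(a)–(c): allowed.
(a)–(d): allowed.
(b)–(c): allowed.
(b)–(d): allowed.
(c)–(d): forbidden (parity, ΔL).
Allowed pairs: 4 of 6.

4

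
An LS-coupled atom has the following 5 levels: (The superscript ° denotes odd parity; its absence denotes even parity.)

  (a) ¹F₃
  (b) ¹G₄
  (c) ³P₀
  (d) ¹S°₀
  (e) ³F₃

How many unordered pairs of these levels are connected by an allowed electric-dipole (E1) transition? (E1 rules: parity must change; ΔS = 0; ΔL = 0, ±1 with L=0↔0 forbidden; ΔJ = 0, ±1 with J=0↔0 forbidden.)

(a)–(b): forbidden (parity).
(a)–(c): forbidden (parity, ΔS, ΔL, ΔJ).
(a)–(d): forbidden (ΔL, ΔJ).
(a)–(e): forbidden (parity, ΔS).
(b)–(c): forbidden (parity, ΔS, ΔL, ΔJ).
(b)–(d): forbidden (ΔL, ΔJ).
(b)–(e): forbidden (parity, ΔS).
(c)–(d): forbidden (ΔS, ΔJ).
(c)–(e): forbidden (parity, ΔL, ΔJ).
(d)–(e): forbidden (ΔS, ΔL, ΔJ).
Allowed pairs: 0 of 10.

0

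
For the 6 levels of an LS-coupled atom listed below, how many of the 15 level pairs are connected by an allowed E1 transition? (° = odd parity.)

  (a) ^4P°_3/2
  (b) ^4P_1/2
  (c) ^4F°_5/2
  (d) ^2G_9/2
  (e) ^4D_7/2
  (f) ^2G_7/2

2

(a)–(b): allowed.
(a)–(c): forbidden (parity, ΔL).
(a)–(d): forbidden (ΔS, ΔL, ΔJ).
(a)–(e): forbidden (ΔJ).
(a)–(f): forbidden (ΔS, ΔL, ΔJ).
(b)–(c): forbidden (ΔL, ΔJ).
(b)–(d): forbidden (parity, ΔS, ΔL, ΔJ).
(b)–(e): forbidden (parity, ΔJ).
(b)–(f): forbidden (parity, ΔS, ΔL, ΔJ).
(c)–(d): forbidden (ΔS, ΔJ).
(c)–(e): allowed.
(c)–(f): forbidden (ΔS).
(d)–(e): forbidden (parity, ΔS, ΔL).
(d)–(f): forbidden (parity).
(e)–(f): forbidden (parity, ΔS, ΔL).
Allowed pairs: 2 of 15.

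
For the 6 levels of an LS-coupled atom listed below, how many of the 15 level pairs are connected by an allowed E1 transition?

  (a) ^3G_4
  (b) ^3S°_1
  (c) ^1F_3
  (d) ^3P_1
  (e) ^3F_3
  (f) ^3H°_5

2

(a)–(b): forbidden (ΔL, ΔJ).
(a)–(c): forbidden (parity, ΔS).
(a)–(d): forbidden (parity, ΔL, ΔJ).
(a)–(e): forbidden (parity).
(a)–(f): allowed.
(b)–(c): forbidden (ΔS, ΔL, ΔJ).
(b)–(d): allowed.
(b)–(e): forbidden (ΔL, ΔJ).
(b)–(f): forbidden (parity, ΔL, ΔJ).
(c)–(d): forbidden (parity, ΔS, ΔL, ΔJ).
(c)–(e): forbidden (parity, ΔS).
(c)–(f): forbidden (ΔS, ΔL, ΔJ).
(d)–(e): forbidden (parity, ΔL, ΔJ).
(d)–(f): forbidden (ΔL, ΔJ).
(e)–(f): forbidden (ΔL, ΔJ).
Allowed pairs: 2 of 15.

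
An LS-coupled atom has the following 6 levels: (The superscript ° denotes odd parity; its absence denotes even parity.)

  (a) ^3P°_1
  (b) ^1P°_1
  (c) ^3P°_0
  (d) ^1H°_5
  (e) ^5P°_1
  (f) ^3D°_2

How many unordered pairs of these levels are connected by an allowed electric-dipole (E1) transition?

0

(a)–(b): forbidden (parity, ΔS).
(a)–(c): forbidden (parity).
(a)–(d): forbidden (parity, ΔS, ΔL, ΔJ).
(a)–(e): forbidden (parity, ΔS).
(a)–(f): forbidden (parity).
(b)–(c): forbidden (parity, ΔS).
(b)–(d): forbidden (parity, ΔL, ΔJ).
(b)–(e): forbidden (parity, ΔS).
(b)–(f): forbidden (parity, ΔS).
(c)–(d): forbidden (parity, ΔS, ΔL, ΔJ).
(c)–(e): forbidden (parity, ΔS).
(c)–(f): forbidden (parity, ΔJ).
(d)–(e): forbidden (parity, ΔS, ΔL, ΔJ).
(d)–(f): forbidden (parity, ΔS, ΔL, ΔJ).
(e)–(f): forbidden (parity, ΔS).
Allowed pairs: 0 of 15.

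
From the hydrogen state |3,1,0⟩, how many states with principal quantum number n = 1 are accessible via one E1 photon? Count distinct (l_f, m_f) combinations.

E1 requires Δl = ±1, so l_f ∈ {0, 2}; with 0 ≤ l_f ≤ n_f−1 = 0, the allowed l_f values are {0}.
For l_f = 0: m_f ∈ {m_i−1, m_i, m_i+1} ∩ [−0, 0] = {0} → 1 state.
Total: 1.

1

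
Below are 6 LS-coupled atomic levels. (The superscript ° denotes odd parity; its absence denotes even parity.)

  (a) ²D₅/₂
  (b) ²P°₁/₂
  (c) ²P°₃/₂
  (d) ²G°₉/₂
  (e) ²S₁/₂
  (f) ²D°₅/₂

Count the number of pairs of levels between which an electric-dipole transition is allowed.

(a)–(b): forbidden (ΔJ).
(a)–(c): allowed.
(a)–(d): forbidden (ΔL, ΔJ).
(a)–(e): forbidden (parity, ΔL, ΔJ).
(a)–(f): allowed.
(b)–(c): forbidden (parity).
(b)–(d): forbidden (parity, ΔL, ΔJ).
(b)–(e): allowed.
(b)–(f): forbidden (parity, ΔJ).
(c)–(d): forbidden (parity, ΔL, ΔJ).
(c)–(e): allowed.
(c)–(f): forbidden (parity).
(d)–(e): forbidden (ΔL, ΔJ).
(d)–(f): forbidden (parity, ΔL, ΔJ).
(e)–(f): forbidden (ΔL, ΔJ).
Allowed pairs: 4 of 15.

4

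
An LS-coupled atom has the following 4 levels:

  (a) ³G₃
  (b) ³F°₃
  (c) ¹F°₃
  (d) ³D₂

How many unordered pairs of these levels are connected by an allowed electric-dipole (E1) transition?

(a)–(b): allowed.
(a)–(c): forbidden (ΔS).
(a)–(d): forbidden (parity, ΔL).
(b)–(c): forbidden (parity, ΔS).
(b)–(d): allowed.
(c)–(d): forbidden (ΔS).
Allowed pairs: 2 of 6.

2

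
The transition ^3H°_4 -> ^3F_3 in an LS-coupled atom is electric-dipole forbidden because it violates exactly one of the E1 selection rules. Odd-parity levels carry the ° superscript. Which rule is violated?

the ΔL = 0, ±1 rule

Initial level: S=1, L=5, J=4, parity odd. Final level: S=1, L=3, J=3, parity even.
Parity must change: odd → even — ok.
ΔS = 0: S: 1 → 1 — ok.
ΔL = 0, ±1 (not L=0↔0): L: 5 → 3, ΔL = -2 — fails.
ΔJ = 0, ±1 (not J=0↔0): J: 4 → 3, ΔJ = -1 — ok.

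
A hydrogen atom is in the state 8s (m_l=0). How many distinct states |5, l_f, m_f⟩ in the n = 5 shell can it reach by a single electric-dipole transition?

3

E1 requires Δl = ±1, so l_f ∈ {-1, 1}; with 0 ≤ l_f ≤ n_f−1 = 4, the allowed l_f values are {1}.
For l_f = 1: m_f ∈ {m_i−1, m_i, m_i+1} ∩ [−1, 1] = {-1, 0, 1} → 3 states.
Total: 3.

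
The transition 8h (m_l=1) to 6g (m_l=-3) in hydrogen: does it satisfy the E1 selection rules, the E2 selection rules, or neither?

neither

Δl = 4 − 5 = -1; l_i + l_f = 9.
Δm_l = -4.
E1 (Δl = ±1, |Δm_l| ≤ 1): not satisfied.
E2 (Δl = 0,±2, l_i+l_f ≥ 2, |Δm_l| ≤ 2): not satisfied.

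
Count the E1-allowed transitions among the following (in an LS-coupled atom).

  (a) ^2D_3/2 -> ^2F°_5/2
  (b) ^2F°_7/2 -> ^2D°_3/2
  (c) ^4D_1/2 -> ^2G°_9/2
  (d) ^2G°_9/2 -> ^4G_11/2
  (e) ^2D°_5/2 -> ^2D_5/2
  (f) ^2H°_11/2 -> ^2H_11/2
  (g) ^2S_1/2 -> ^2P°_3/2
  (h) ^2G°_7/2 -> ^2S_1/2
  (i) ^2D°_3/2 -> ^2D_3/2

(a) allowed
(b) forbidden (parity, ΔJ fail)
(c) forbidden (ΔS, ΔL, ΔJ fail)
(d) forbidden (ΔS fails)
(e) allowed
(f) allowed
(g) allowed
(h) forbidden (ΔL, ΔJ fail)
(i) allowed
Total allowed: 5 of 9.

5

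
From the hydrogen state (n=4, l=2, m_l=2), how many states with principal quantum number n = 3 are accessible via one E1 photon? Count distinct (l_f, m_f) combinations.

1

E1 requires Δl = ±1, so l_f ∈ {1, 3}; with 0 ≤ l_f ≤ n_f−1 = 2, the allowed l_f values are {1}.
For l_f = 1: m_f ∈ {m_i−1, m_i, m_i+1} ∩ [−1, 1] = {1} → 1 state.
Total: 1.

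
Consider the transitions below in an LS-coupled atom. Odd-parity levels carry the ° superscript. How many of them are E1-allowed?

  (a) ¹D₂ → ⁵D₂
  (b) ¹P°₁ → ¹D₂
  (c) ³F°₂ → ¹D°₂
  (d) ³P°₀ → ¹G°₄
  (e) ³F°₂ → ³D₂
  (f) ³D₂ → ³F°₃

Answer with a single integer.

(a) forbidden (parity, ΔS fail)
(b) allowed
(c) forbidden (parity, ΔS fail)
(d) forbidden (parity, ΔS, ΔL, ΔJ fail)
(e) allowed
(f) allowed
Total allowed: 3 of 6.

3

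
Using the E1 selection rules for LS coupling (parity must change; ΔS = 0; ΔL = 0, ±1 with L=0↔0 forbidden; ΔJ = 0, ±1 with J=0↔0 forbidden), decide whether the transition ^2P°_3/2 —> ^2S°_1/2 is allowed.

forbidden

Initial level: S=1/2, L=1, J=3/2, parity odd. Final level: S=1/2, L=0, J=1/2, parity odd.
Parity must change: odd → odd — fails.
ΔS = 0: S: 1/2 → 1/2 — ok.
ΔL = 0, ±1 (not L=0↔0): L: 1 → 0, ΔL = -1 — ok.
ΔJ = 0, ±1 (not J=0↔0): J: 3/2 → 1/2, ΔJ = -1 — ok.
Rule(s) violated: parity.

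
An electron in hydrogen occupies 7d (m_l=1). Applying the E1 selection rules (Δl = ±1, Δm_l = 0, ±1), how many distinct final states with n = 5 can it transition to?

E1 requires Δl = ±1, so l_f ∈ {1, 3}; with 0 ≤ l_f ≤ n_f−1 = 4, the allowed l_f values are {1, 3}.
For l_f = 1: m_f ∈ {m_i−1, m_i, m_i+1} ∩ [−1, 1] = {0, 1} → 2 states.
For l_f = 3: m_f ∈ {m_i−1, m_i, m_i+1} ∩ [−3, 3] = {0, 1, 2} → 3 states.
Total: 5.

5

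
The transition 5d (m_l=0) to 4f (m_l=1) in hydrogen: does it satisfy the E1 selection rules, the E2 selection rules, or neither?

Δl = 3 − 2 = +1; l_i + l_f = 5.
Δm_l = +1.
E1 (Δl = ±1, |Δm_l| ≤ 1): satisfied.
E2 (Δl = 0,±2, l_i+l_f ≥ 2, |Δm_l| ≤ 2): not satisfied.

E1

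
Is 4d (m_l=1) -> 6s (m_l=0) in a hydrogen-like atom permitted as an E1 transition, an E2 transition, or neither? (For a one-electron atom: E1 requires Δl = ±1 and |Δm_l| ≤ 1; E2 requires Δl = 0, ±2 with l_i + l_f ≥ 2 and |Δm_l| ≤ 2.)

E2

Δl = 0 − 2 = -2; l_i + l_f = 2.
Δm_l = -1.
E1 (Δl = ±1, |Δm_l| ≤ 1): not satisfied.
E2 (Δl = 0,±2, l_i+l_f ≥ 2, |Δm_l| ≤ 2): satisfied.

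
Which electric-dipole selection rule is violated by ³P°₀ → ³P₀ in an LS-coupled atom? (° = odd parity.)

Parity must change: odd → even — satisfied.
ΔS = 0: S: 1 → 1 — satisfied.
ΔL = 0, ±1 (not L=0↔0): L: 1 → 1, ΔL = +0 — satisfied.
ΔJ = 0, ±1 (not J=0↔0): J: 0 → 0, ΔJ = +0 — violated.

the J=0 ↔ J=0 exclusion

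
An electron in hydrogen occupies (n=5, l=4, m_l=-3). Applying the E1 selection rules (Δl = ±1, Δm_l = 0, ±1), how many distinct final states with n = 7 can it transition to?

5

E1 requires Δl = ±1, so l_f ∈ {3, 5}; with 0 ≤ l_f ≤ n_f−1 = 6, the allowed l_f values are {3, 5}.
For l_f = 3: m_f ∈ {m_i−1, m_i, m_i+1} ∩ [−3, 3] = {-3, -2} → 2 states.
For l_f = 5: m_f ∈ {m_i−1, m_i, m_i+1} ∩ [−5, 5] = {-4, -3, -2} → 3 states.
Total: 5.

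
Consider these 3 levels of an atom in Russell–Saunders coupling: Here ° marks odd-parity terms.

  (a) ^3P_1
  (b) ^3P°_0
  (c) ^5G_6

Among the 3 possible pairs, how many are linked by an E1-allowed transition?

(a)–(b): allowed.
(a)–(c): forbidden (parity, ΔS, ΔL, ΔJ).
(b)–(c): forbidden (ΔS, ΔL, ΔJ).
Allowed pairs: 1 of 3.

1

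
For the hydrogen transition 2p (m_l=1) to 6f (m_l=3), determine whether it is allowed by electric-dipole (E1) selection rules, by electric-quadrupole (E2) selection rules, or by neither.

E2

Δl = 3 − 1 = +2; l_i + l_f = 4.
Δm_l = +2.
E1 (Δl = ±1, |Δm_l| ≤ 1): not satisfied.
E2 (Δl = 0,±2, l_i+l_f ≥ 2, |Δm_l| ≤ 2): satisfied.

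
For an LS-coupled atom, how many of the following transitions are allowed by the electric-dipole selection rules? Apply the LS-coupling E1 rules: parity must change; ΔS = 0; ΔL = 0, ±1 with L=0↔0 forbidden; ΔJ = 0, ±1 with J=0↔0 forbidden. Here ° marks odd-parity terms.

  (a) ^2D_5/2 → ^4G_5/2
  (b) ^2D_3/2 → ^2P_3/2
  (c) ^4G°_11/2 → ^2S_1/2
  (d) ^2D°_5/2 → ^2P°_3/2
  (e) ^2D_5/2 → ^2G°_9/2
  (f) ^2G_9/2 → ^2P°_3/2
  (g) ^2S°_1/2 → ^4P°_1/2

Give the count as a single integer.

(a) forbidden (parity, ΔS, ΔL fail)
(b) forbidden (parity fails)
(c) forbidden (ΔS, ΔL, ΔJ fail)
(d) forbidden (parity fails)
(e) forbidden (ΔL, ΔJ fail)
(f) forbidden (ΔL, ΔJ fail)
(g) forbidden (parity, ΔS fail)
Total allowed: 0 of 7.

0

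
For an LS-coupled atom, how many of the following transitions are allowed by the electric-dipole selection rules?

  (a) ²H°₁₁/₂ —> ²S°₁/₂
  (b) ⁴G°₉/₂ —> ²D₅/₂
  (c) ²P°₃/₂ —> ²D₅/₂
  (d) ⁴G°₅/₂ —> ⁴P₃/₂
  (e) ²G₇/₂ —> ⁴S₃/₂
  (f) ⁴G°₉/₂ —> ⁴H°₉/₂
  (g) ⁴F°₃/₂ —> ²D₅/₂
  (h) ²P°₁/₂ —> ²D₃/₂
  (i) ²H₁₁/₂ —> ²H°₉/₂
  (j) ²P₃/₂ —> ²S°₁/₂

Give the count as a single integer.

(a) forbidden (parity, ΔL, ΔJ fail)
(b) forbidden (ΔS, ΔL, ΔJ fail)
(c) allowed
(d) forbidden (ΔL fails)
(e) forbidden (parity, ΔS, ΔL, ΔJ fail)
(f) forbidden (parity fails)
(g) forbidden (ΔS fails)
(h) allowed
(i) allowed
(j) allowed
Total allowed: 4 of 10.

4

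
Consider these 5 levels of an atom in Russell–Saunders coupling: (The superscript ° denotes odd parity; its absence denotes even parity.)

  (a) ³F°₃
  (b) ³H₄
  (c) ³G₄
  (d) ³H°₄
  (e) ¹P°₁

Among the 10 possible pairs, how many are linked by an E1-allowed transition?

3

(a)–(b): forbidden (ΔL).
(a)–(c): allowed.
(a)–(d): forbidden (parity, ΔL).
(a)–(e): forbidden (parity, ΔS, ΔL, ΔJ).
(b)–(c): forbidden (parity).
(b)–(d): allowed.
(b)–(e): forbidden (ΔS, ΔL, ΔJ).
(c)–(d): allowed.
(c)–(e): forbidden (ΔS, ΔL, ΔJ).
(d)–(e): forbidden (parity, ΔS, ΔL, ΔJ).
Allowed pairs: 3 of 10.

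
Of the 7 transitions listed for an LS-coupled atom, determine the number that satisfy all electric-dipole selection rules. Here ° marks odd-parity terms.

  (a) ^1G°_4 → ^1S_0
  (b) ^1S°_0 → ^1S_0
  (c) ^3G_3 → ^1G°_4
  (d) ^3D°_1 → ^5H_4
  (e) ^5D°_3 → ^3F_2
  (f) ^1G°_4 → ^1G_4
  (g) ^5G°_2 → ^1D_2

(a) forbidden (ΔL, ΔJ fail)
(b) forbidden (ΔL, ΔJ fail)
(c) forbidden (ΔS fails)
(d) forbidden (ΔS, ΔL, ΔJ fail)
(e) forbidden (ΔS fails)
(f) allowed
(g) forbidden (ΔS, ΔL fail)
Total allowed: 1 of 7.

1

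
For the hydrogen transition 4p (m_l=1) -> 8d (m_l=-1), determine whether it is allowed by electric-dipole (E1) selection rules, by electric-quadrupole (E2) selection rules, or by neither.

neither

Δl = 2 − 1 = +1; l_i + l_f = 3.
Δm_l = -2.
E1 (Δl = ±1, |Δm_l| ≤ 1): not satisfied.
E2 (Δl = 0,±2, l_i+l_f ≥ 2, |Δm_l| ≤ 2): not satisfied.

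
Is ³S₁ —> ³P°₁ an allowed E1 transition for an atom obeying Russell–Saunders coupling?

allowed

Reading off the term symbols: S 1→1, L 0→1, J 1→1, parity even→odd.
ΔL = 0, ±1 (not L=0↔0): L: 0 → 1, ΔL = +1 — passes.
ΔS = 0: S: 1 → 1 — passes.
ΔJ = 0, ±1 (not J=0↔0): J: 1 → 1, ΔJ = +0 — passes.
Parity must change: even → odd — passes.
All four E1 rules are satisfied.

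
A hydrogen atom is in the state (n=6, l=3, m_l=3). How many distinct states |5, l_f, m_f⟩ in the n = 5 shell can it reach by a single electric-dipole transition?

4

E1 requires Δl = ±1, so l_f ∈ {2, 4}; with 0 ≤ l_f ≤ n_f−1 = 4, the allowed l_f values are {2, 4}.
For l_f = 2: m_f ∈ {m_i−1, m_i, m_i+1} ∩ [−2, 2] = {2} → 1 state.
For l_f = 4: m_f ∈ {m_i−1, m_i, m_i+1} ∩ [−4, 4] = {2, 3, 4} → 3 states.
Total: 4.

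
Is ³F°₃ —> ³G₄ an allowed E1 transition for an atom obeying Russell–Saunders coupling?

allowed

Initial level: S=1, L=3, J=3, parity odd. Final level: S=1, L=4, J=4, parity even.
ΔJ = 0, ±1 (not J=0↔0): J: 3 → 4, ΔJ = +1 — passes.
ΔS = 0: S: 1 → 1 — passes.
Parity must change: odd → even — passes.
ΔL = 0, ±1 (not L=0↔0): L: 3 → 4, ΔL = +1 — passes.
All four E1 rules are satisfied.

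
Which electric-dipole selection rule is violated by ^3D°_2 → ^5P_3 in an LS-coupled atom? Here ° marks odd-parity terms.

the ΔS = 0 rule

Parity must change: odd → even — satisfied.
ΔS = 0: S: 1 → 2 — violated.
ΔL = 0, ±1 (not L=0↔0): L: 2 → 1, ΔL = -1 — satisfied.
ΔJ = 0, ±1 (not J=0↔0): J: 2 → 3, ΔJ = +1 — satisfied.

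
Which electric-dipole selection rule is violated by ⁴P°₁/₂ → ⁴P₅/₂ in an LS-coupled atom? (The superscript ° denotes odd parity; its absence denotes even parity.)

ΔJ = 0, ±1 (not J=0↔0): J: 1/2 → 5/2, ΔJ = +2 — fails.
ΔL = 0, ±1 (not L=0↔0): L: 1 → 1, ΔL = +0 — passes.
ΔS = 0: S: 3/2 → 3/2 — passes.
Parity must change: odd → even — passes.

the ΔJ = 0, ±1 rule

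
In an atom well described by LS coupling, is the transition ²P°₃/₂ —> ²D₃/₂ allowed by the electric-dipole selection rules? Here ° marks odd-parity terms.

Parity must change: odd → even — ✓.
ΔS = 0: S: 1/2 → 1/2 — ✓.
ΔL = 0, ±1 (not L=0↔0): L: 1 → 2, ΔL = +1 — ✓.
ΔJ = 0, ±1 (not J=0↔0): J: 3/2 → 3/2, ΔJ = +0 — ✓.
All four E1 rules are satisfied.

allowed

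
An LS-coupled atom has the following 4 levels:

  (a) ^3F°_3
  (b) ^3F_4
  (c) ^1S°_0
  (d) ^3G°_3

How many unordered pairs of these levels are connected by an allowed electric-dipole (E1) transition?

(a)–(b): allowed.
(a)–(c): forbidden (parity, ΔS, ΔL, ΔJ).
(a)–(d): forbidden (parity).
(b)–(c): forbidden (ΔS, ΔL, ΔJ).
(b)–(d): allowed.
(c)–(d): forbidden (parity, ΔS, ΔL, ΔJ).
Allowed pairs: 2 of 6.

2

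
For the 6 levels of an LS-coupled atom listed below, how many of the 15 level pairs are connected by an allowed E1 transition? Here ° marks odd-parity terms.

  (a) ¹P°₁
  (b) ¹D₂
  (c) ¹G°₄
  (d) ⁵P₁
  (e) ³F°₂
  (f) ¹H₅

(a)–(b): allowed.
(a)–(c): forbidden (parity, ΔL, ΔJ).
(a)–(d): forbidden (ΔS).
(a)–(e): forbidden (parity, ΔS, ΔL).
(a)–(f): forbidden (ΔL, ΔJ).
(b)–(c): forbidden (ΔL, ΔJ).
(b)–(d): forbidden (parity, ΔS).
(b)–(e): forbidden (ΔS).
(b)–(f): forbidden (parity, ΔL, ΔJ).
(c)–(d): forbidden (ΔS, ΔL, ΔJ).
(c)–(e): forbidden (parity, ΔS, ΔJ).
(c)–(f): allowed.
(d)–(e): forbidden (ΔS, ΔL).
(d)–(f): forbidden (parity, ΔS, ΔL, ΔJ).
(e)–(f): forbidden (ΔS, ΔL, ΔJ).
Allowed pairs: 2 of 15.

2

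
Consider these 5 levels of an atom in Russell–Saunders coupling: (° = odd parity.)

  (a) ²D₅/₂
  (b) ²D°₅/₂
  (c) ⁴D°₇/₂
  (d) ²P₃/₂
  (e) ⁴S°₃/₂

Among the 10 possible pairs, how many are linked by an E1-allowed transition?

2

(a)–(b): allowed.
(a)–(c): forbidden (ΔS).
(a)–(d): forbidden (parity).
(a)–(e): forbidden (ΔS, ΔL).
(b)–(c): forbidden (parity, ΔS).
(b)–(d): allowed.
(b)–(e): forbidden (parity, ΔS, ΔL).
(c)–(d): forbidden (ΔS, ΔJ).
(c)–(e): forbidden (parity, ΔL, ΔJ).
(d)–(e): forbidden (ΔS).
Allowed pairs: 2 of 10.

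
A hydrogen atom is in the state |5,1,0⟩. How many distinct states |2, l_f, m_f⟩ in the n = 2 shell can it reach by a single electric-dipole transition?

1

E1 requires Δl = ±1, so l_f ∈ {0, 2}; with 0 ≤ l_f ≤ n_f−1 = 1, the allowed l_f values are {0}.
For l_f = 0: m_f ∈ {m_i−1, m_i, m_i+1} ∩ [−0, 0] = {0} → 1 state.
Total: 1.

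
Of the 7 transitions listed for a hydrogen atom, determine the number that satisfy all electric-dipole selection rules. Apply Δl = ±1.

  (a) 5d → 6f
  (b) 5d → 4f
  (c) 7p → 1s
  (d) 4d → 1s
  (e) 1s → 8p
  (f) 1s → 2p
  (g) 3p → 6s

6

(a) allowed
(b) allowed
(c) allowed
(d) forbidden — Δl = -2 (E1 requires Δl = ±1)
(e) allowed
(f) allowed
(g) allowed
Total allowed: 6 of 7.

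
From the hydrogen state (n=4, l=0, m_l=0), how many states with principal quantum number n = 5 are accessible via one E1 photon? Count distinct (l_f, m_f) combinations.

E1 requires Δl = ±1, so l_f ∈ {-1, 1}; with 0 ≤ l_f ≤ n_f−1 = 4, the allowed l_f values are {1}.
For l_f = 1: m_f ∈ {m_i−1, m_i, m_i+1} ∩ [−1, 1] = {-1, 0, 1} → 3 states.
Total: 3.

3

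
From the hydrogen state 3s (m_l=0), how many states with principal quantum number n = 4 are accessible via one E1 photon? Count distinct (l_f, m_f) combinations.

E1 requires Δl = ±1, so l_f ∈ {-1, 1}; with 0 ≤ l_f ≤ n_f−1 = 3, the allowed l_f values are {1}.
For l_f = 1: m_f ∈ {m_i−1, m_i, m_i+1} ∩ [−1, 1] = {-1, 0, 1} → 3 states.
Total: 3.

3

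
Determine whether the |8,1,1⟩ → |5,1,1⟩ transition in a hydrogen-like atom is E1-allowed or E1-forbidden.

l: 1 → 1 (Δl = +0). Δl = ±1 violated.
Δm_l = 1 − (1) = +0. E1 requires Δm_l = 0, ±1: satisfied.
The transition is electric-dipole forbidden.

forbidden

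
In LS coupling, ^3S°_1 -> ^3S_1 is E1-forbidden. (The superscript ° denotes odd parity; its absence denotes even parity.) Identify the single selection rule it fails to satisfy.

the L=0 ↔ L=0 exclusion

ΔJ = 0, ±1 (not J=0↔0): J: 1 → 1, ΔJ = +0 — ok.
ΔL = 0, ±1 (not L=0↔0): L: 0 → 0, ΔL = +0 — fails.
ΔS = 0: S: 1 → 1 — ok.
Parity must change: odd → even — ok.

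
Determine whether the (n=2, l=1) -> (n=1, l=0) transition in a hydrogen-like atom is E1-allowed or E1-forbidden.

allowed

Initial l = 1, final l = 0, so Δl = -1. E1 requires Δl = ±1: satisfied.
All E1 selection rules are satisfied.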